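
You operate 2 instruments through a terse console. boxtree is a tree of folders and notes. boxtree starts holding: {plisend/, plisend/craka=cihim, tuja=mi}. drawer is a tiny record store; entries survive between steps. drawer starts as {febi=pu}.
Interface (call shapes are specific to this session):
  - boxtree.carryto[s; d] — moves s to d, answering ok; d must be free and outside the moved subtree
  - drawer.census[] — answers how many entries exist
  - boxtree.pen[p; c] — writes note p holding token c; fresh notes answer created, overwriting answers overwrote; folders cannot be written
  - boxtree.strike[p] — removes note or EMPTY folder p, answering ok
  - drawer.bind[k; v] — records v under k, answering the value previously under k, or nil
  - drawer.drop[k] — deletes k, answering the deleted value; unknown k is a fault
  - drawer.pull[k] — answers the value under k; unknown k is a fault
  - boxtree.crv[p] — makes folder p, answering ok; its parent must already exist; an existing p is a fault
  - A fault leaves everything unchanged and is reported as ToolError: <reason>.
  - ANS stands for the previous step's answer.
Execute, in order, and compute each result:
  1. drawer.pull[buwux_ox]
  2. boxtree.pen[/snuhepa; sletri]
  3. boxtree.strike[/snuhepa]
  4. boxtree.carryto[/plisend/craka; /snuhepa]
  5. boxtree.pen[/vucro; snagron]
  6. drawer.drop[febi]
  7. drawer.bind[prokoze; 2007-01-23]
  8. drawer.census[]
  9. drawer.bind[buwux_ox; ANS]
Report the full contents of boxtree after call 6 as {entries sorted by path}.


Answer: {plisend/, snuhepa=cihim, tuja=mi, vucro=snagron}

Derivation:
CALL drawer.pull[k→buwux_ox]
RET  ToolError: no such key buwux_ox
CALL boxtree.pen[p→/snuhepa; c→sletri]
RET  created
CALL boxtree.strike[p→/snuhepa]
RET  ok
CALL boxtree.carryto[s→/plisend/craka; d→/snuhepa]
RET  ok
CALL boxtree.pen[p→/vucro; c→snagron]
RET  created
CALL drawer.drop[k→febi]
RET  pu
CALL drawer.bind[k→prokoze; v→2007-01-23]
RET  nil
CALL drawer.census[]
RET  1
CALL drawer.bind[k→buwux_ox; v→ANS]
RET  nil


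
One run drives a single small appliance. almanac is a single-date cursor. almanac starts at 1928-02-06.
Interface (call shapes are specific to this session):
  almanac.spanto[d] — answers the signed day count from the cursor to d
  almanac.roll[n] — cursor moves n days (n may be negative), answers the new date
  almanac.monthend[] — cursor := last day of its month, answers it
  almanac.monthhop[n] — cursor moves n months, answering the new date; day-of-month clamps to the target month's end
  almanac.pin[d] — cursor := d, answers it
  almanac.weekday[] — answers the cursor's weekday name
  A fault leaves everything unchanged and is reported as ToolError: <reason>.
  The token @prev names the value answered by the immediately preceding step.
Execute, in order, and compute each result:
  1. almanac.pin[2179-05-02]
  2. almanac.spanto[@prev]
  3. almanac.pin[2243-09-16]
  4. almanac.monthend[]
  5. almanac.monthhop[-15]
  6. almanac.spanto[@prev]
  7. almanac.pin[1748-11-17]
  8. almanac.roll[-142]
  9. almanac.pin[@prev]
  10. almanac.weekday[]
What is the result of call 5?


Answer: 2242-06-30

Derivation:
→ almanac.pin(d='2179-05-02')
← 2179-05-02
→ almanac.spanto(d='@prev')
← 0
→ almanac.pin(d='2243-09-16')
← 2243-09-16
→ almanac.monthend()
← 2243-09-30
→ almanac.monthhop(n='-15')
← 2242-06-30
→ almanac.spanto(d='@prev')
← 0
→ almanac.pin(d='1748-11-17')
← 1748-11-17
→ almanac.roll(n='-142')
← 1748-06-28
→ almanac.pin(d='@prev')
← 1748-06-28
→ almanac.weekday()
← Friday


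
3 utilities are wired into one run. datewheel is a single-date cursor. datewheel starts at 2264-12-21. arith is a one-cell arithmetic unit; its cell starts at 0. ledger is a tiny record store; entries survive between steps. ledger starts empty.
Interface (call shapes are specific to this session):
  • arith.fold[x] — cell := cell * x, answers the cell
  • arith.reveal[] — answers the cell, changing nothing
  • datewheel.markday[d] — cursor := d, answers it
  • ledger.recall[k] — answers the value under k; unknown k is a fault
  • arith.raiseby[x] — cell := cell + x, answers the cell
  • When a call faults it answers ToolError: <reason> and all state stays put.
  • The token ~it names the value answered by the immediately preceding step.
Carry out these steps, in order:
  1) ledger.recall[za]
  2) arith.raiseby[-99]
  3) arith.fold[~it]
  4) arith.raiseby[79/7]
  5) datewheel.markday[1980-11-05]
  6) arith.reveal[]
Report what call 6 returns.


Answer: 68686/7

Derivation:
! 1. recall(k=za) -> ToolError: no such key za
! 2. raiseby(x=-99) -> -99
! 3. fold(x=~it) -> 9801
! 4. raiseby(x=79/7) -> 68686/7
! 5. markday(d=1980-11-05) -> 1980-11-05
! 6. reveal() -> 68686/7


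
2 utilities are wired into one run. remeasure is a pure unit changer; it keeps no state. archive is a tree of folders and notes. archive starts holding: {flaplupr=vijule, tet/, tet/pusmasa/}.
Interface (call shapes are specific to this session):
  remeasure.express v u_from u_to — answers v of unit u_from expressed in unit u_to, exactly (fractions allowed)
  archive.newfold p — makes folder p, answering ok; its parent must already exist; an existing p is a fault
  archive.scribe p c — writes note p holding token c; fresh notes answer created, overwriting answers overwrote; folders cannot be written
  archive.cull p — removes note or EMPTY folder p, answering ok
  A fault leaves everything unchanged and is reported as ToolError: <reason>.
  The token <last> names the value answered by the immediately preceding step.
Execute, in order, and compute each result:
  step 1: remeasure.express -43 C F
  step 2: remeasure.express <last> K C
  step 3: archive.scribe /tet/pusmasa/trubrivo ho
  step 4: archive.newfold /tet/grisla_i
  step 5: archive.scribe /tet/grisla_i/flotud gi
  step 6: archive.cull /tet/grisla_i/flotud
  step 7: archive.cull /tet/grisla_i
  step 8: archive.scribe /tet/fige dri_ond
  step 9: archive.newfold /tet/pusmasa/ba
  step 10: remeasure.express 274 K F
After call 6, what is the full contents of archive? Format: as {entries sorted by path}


·→ remeasure.express(v=-43, u_from=C, u_to=F)
·← -227/5
·→ remeasure.express(v=<last>, u_from=K, u_to=C)
·← -6371/20
·→ archive.scribe(p=/tet/pusmasa/trubrivo, c=ho)
·← created
·→ archive.newfold(p=/tet/grisla_i)
·← ok
·→ archive.scribe(p=/tet/grisla_i/flotud, c=gi)
·← created
·→ archive.cull(p=/tet/grisla_i/flotud)
·← ok
·→ archive.cull(p=/tet/grisla_i)
·← ok
·→ archive.scribe(p=/tet/fige, c=dri_ond)
·← created
·→ archive.newfold(p=/tet/pusmasa/ba)
·← ok
·→ remeasure.express(v=274, u_from=K, u_to=F)
·← 3353/100

Answer: {flaplupr=vijule, tet/, tet/grisla_i/, tet/pusmasa/, tet/pusmasa/trubrivo=ho}


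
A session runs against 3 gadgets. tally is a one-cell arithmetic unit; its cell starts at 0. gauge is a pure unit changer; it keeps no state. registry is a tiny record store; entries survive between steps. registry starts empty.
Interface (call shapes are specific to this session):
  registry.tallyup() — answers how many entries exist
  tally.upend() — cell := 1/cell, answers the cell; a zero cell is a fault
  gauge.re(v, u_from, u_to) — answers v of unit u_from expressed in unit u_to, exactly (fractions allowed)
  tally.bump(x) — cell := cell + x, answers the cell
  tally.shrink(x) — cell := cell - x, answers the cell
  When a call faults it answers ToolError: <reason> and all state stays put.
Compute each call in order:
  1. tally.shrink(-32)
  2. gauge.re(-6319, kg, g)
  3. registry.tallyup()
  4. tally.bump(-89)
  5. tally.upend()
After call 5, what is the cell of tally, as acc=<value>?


Answer: acc=-1/57

Derivation:
Next I call tally.shrink using x: -32, which returns 32.
I try gauge.re using v: -6319, u_from: kg, u_to: g, and observe -6319000.
Now I run registry.tallyup(), giving 0.
Calling tally.bump using x: -89, and observe -57.
I use tally.upend, and get -1/57.


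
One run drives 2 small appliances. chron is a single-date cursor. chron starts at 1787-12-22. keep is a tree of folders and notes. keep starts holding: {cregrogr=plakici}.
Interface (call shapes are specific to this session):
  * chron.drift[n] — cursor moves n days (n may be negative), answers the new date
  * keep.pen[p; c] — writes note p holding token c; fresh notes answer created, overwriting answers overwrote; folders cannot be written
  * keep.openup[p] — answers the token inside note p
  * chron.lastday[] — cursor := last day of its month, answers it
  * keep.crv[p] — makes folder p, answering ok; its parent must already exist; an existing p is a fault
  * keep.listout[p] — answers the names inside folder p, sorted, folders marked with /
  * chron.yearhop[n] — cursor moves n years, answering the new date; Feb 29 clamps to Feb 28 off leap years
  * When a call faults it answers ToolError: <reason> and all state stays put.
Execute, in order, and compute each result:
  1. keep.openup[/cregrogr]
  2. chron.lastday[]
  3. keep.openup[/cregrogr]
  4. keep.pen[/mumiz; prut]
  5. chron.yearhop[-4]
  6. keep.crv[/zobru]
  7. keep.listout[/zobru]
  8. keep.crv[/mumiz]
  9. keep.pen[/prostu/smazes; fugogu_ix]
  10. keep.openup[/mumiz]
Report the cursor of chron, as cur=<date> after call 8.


Answer: cur=1783-12-31

Derivation:
>>> keep.openup p=/cregrogr
:: plakici
>>> chron.lastday
:: 1787-12-31
>>> keep.openup p=/cregrogr
:: plakici
>>> keep.pen p=/mumiz c=prut
:: created
>>> chron.yearhop n=-4
:: 1783-12-31
>>> keep.crv p=/zobru
:: ok
>>> keep.listout p=/zobru
:: []
>>> keep.crv p=/mumiz
:: ToolError: exists
>>> keep.pen p=/prostu/smazes c=fugogu_ix
:: ToolError: no parent
>>> keep.openup p=/mumiz
:: prut


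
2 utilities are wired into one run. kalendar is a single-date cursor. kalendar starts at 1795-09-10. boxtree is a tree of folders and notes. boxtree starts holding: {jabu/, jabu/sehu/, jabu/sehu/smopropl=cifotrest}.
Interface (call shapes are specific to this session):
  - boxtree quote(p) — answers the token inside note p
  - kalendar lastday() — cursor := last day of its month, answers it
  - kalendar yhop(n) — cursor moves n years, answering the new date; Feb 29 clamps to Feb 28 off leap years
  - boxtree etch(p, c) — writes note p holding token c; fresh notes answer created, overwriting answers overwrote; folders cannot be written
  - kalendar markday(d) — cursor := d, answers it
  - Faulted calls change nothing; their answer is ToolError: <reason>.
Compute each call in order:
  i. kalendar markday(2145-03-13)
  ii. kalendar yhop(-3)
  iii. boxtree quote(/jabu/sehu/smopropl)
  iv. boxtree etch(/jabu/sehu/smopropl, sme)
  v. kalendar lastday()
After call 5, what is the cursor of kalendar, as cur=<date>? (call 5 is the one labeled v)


Answer: cur=2142-03-31

Derivation:
~$ kalendar markday 2145-03-13
= 2145-03-13
~$ kalendar yhop -3
= 2142-03-13
~$ boxtree quote /jabu/sehu/smopropl
= cifotrest
~$ boxtree etch /jabu/sehu/smopropl sme
= overwrote
~$ kalendar lastday
= 2142-03-31


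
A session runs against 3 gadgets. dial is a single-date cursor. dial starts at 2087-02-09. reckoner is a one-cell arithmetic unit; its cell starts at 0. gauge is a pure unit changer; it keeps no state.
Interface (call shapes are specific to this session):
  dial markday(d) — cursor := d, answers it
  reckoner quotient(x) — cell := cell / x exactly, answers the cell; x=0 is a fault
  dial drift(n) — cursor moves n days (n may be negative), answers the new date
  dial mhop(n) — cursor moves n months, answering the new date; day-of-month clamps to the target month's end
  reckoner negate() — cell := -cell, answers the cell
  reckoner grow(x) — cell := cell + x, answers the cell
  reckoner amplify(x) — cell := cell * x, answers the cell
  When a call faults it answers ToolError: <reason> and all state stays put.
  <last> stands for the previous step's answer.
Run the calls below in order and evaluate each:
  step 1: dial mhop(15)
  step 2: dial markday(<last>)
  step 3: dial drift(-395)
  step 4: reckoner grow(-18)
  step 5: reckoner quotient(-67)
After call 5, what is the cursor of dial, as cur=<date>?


-- dial mhop(15) : 2088-05-09
-- dial markday(<last>) : 2088-05-09
-- dial drift(-395) : 2087-04-10
-- reckoner grow(-18) : -18
-- reckoner quotient(-67) : 18/67

Answer: cur=2087-04-10


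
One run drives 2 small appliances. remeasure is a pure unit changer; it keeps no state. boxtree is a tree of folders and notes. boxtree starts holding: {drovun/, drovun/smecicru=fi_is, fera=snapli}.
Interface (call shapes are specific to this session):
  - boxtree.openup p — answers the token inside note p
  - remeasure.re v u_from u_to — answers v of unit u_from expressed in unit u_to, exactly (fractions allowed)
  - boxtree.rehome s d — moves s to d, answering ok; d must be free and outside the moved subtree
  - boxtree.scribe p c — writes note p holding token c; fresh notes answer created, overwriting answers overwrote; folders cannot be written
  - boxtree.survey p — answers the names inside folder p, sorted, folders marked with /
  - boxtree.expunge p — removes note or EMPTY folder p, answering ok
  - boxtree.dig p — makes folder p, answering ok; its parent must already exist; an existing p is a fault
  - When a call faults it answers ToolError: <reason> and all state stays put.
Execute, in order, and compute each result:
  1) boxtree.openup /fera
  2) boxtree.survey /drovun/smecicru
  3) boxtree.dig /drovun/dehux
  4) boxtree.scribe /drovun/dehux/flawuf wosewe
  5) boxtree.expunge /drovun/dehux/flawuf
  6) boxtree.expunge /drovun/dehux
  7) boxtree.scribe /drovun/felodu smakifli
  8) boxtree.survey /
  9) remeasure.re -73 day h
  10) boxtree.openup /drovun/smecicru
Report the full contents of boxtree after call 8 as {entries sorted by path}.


Answer: {drovun/, drovun/felodu=smakifli, drovun/smecicru=fi_is, fera=snapli}

Derivation:
→ boxtree.openup(p='/fera')
← snapli
→ boxtree.survey(p='/drovun/smecicru')
← ToolError: not a directory
→ boxtree.dig(p='/drovun/dehux')
← ok
→ boxtree.scribe(p='/drovun/dehux/flawuf', c='wosewe')
← created
→ boxtree.expunge(p='/drovun/dehux/flawuf')
← ok
→ boxtree.expunge(p='/drovun/dehux')
← ok
→ boxtree.scribe(p='/drovun/felodu', c='smakifli')
← created
→ boxtree.survey(p='/')
← [drovun/, fera]
→ remeasure.re(v='-73', u_from='day', u_to='h')
← -1752
→ boxtree.openup(p='/drovun/smecicru')
← fi_is


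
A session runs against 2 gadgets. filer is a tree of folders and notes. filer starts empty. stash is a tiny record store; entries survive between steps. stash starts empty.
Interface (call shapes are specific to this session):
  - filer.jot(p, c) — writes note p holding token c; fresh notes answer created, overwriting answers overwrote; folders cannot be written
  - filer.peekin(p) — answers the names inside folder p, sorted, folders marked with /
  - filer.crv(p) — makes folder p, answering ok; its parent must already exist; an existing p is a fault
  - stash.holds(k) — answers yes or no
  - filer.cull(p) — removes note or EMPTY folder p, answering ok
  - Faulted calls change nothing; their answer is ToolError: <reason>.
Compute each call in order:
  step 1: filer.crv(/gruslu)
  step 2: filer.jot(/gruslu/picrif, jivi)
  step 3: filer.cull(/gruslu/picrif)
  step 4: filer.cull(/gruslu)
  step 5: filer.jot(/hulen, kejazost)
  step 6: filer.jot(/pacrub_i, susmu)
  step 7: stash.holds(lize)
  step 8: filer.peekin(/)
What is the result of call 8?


Answer: [hulen, pacrub_i]

Derivation:
==> crv(p: /gruslu)
<== ok
==> jot(p: /gruslu/picrif, c: jivi)
<== created
==> cull(p: /gruslu/picrif)
<== ok
==> cull(p: /gruslu)
<== ok
==> jot(p: /hulen, c: kejazost)
<== created
==> jot(p: /pacrub_i, c: susmu)
<== created
==> holds(k: lize)
<== no
==> peekin(p: /)
<== [hulen, pacrub_i]


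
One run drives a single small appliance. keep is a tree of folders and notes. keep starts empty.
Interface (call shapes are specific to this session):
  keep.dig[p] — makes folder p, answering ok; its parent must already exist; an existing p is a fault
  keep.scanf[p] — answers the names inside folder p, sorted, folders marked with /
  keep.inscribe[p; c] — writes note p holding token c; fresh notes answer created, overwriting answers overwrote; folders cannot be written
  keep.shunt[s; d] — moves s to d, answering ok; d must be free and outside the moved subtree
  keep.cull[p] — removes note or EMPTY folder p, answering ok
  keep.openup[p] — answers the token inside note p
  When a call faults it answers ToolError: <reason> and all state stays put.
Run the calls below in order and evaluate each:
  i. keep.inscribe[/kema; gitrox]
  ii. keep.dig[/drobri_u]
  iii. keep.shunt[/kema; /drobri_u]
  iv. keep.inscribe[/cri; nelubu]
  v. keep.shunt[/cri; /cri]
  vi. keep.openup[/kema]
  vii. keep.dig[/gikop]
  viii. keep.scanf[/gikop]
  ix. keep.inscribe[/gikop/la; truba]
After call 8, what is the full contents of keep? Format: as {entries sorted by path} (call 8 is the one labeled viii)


Answer: {cri=nelubu, drobri_u/, gikop/, kema=gitrox}

Derivation:
Do: inscribe[p=/kema; c=gitrox]
See: created
Do: dig[p=/drobri_u]
See: ok
Do: shunt[s=/kema; d=/drobri_u]
See: ToolError: exists
Do: inscribe[p=/cri; c=nelubu]
See: created
Do: shunt[s=/cri; d=/cri]
See: ToolError: exists
Do: openup[p=/kema]
See: gitrox
Do: dig[p=/gikop]
See: ok
Do: scanf[p=/gikop]
See: []
Do: inscribe[p=/gikop/la; c=truba]
See: created


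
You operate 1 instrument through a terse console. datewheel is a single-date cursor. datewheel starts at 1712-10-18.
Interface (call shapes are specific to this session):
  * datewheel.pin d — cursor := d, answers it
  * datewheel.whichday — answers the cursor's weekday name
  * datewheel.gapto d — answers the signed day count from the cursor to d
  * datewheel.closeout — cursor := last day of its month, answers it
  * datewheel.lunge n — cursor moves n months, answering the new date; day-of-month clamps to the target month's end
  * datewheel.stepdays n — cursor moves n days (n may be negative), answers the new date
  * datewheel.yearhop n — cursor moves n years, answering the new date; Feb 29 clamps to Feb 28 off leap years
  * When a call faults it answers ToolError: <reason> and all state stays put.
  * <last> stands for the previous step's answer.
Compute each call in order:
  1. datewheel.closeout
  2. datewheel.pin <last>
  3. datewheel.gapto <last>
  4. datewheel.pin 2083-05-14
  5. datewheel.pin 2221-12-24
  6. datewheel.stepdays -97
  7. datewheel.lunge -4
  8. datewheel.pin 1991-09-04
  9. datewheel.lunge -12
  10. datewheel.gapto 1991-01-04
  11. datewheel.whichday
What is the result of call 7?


! closeout() -> 1712-10-31
! pin(d: <last>) -> 1712-10-31
! gapto(d: <last>) -> 0
! pin(d: 2083-05-14) -> 2083-05-14
! pin(d: 2221-12-24) -> 2221-12-24
! stepdays(n: -97) -> 2221-09-18
! lunge(n: -4) -> 2221-05-18
! pin(d: 1991-09-04) -> 1991-09-04
! lunge(n: -12) -> 1990-09-04
! gapto(d: 1991-01-04) -> 122
! whichday() -> Tuesday

Answer: 2221-05-18


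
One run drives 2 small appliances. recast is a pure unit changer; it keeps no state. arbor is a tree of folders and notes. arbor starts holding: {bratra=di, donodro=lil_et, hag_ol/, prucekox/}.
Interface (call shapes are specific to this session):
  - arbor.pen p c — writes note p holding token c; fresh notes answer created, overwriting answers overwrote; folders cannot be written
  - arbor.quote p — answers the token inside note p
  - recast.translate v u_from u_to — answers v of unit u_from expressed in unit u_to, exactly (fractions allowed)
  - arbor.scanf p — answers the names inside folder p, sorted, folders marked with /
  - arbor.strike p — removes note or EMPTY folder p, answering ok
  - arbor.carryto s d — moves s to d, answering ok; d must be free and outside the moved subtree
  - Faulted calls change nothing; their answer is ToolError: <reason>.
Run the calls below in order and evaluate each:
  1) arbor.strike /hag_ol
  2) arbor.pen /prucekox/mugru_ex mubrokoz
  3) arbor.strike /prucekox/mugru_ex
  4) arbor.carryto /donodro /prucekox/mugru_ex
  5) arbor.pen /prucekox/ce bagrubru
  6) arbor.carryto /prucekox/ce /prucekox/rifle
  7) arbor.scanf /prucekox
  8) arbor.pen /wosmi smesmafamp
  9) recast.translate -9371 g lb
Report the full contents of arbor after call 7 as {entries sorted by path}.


;; arbor.strike(p=/hag_ol) == ok
;; arbor.pen(p=/prucekox/mugru_ex, c=mubrokoz) == created
;; arbor.strike(p=/prucekox/mugru_ex) == ok
;; arbor.carryto(s=/donodro, d=/prucekox/mugru_ex) == ok
;; arbor.pen(p=/prucekox/ce, c=bagrubru) == created
;; arbor.carryto(s=/prucekox/ce, d=/prucekox/rifle) == ok
;; arbor.scanf(p=/prucekox) == [mugru_ex, rifle]
;; arbor.pen(p=/wosmi, c=smesmafamp) == created
;; recast.translate(v=-9371, u_from=g, u_to=lb) == -937100000/45359237

Answer: {bratra=di, prucekox/, prucekox/mugru_ex=lil_et, prucekox/rifle=bagrubru}


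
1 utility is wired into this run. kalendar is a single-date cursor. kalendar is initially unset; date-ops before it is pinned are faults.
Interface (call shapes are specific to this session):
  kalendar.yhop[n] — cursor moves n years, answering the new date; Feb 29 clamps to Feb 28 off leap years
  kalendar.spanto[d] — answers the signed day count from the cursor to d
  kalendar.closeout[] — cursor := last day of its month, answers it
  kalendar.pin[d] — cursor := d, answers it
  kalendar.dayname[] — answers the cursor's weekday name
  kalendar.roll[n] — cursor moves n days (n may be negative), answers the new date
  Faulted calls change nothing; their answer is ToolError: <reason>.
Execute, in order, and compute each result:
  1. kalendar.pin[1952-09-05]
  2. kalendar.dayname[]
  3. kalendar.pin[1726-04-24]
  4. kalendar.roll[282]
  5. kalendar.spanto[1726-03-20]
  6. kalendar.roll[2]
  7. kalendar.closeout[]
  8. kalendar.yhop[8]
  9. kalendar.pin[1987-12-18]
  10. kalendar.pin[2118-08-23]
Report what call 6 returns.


>> kalendar.pin(1952-09-05)
<< 1952-09-05
>> kalendar.dayname()
<< Friday
>> kalendar.pin(1726-04-24)
<< 1726-04-24
>> kalendar.roll(282)
<< 1727-01-31
>> kalendar.spanto(1726-03-20)
<< -317
>> kalendar.roll(2)
<< 1727-02-02
>> kalendar.closeout()
<< 1727-02-28
>> kalendar.yhop(8)
<< 1735-02-28
>> kalendar.pin(1987-12-18)
<< 1987-12-18
>> kalendar.pin(2118-08-23)
<< 2118-08-23

Answer: 1727-02-02


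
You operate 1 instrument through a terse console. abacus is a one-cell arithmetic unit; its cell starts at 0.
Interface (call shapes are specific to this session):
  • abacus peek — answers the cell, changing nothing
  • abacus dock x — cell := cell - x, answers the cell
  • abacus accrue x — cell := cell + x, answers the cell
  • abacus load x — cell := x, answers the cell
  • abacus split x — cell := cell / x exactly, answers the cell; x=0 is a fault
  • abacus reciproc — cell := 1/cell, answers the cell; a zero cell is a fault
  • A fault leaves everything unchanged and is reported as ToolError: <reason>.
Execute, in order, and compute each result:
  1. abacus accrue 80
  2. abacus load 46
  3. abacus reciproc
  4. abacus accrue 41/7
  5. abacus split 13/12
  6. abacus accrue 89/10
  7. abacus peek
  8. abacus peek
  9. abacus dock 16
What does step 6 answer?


Answer: 299857/20930

Derivation:
==> abacus accrue(x=80)
<== 80
==> abacus load(x=46)
<== 46
==> abacus reciproc()
<== 1/46
==> abacus accrue(x=41/7)
<== 1893/322
==> abacus split(x=13/12)
<== 11358/2093
==> abacus accrue(x=89/10)
<== 299857/20930
==> abacus peek()
<== 299857/20930
==> abacus peek()
<== 299857/20930
==> abacus dock(x=16)
<== -35023/20930


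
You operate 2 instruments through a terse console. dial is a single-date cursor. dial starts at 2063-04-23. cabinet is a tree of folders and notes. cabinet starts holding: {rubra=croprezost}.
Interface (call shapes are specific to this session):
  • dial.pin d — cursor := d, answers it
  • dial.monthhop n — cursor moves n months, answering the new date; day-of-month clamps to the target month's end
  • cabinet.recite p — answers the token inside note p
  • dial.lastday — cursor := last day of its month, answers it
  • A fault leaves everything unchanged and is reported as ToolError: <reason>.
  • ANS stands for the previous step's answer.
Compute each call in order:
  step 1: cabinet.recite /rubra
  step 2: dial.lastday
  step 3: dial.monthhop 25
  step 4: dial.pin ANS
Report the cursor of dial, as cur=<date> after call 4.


Answer: cur=2065-05-30

Derivation:
Do: recite[p='/rubra']
See: croprezost
Do: lastday[]
See: 2063-04-30
Do: monthhop[n='25']
See: 2065-05-30
Do: pin[d='ANS']
See: 2065-05-30


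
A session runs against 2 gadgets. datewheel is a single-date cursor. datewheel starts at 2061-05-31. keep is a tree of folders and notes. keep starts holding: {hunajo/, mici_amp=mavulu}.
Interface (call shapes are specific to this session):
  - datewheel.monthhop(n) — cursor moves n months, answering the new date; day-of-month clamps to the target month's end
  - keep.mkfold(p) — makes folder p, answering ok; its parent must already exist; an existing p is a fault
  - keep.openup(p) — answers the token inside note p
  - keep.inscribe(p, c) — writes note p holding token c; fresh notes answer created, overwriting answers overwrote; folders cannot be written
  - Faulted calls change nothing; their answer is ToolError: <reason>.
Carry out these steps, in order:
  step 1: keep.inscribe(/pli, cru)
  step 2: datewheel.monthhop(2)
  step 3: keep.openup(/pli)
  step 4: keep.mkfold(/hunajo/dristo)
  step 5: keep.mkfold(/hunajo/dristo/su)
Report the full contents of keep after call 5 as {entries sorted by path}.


Next I call inscribe passing p→/pli, c→cru, and observe created.
Using monthhop passing n→2, and get 2061-07-31.
Next I call openup passing p→/pli, and observe cru.
Next I call mkfold passing p→/hunajo/dristo, and get ok.
I try mkfold passing p→/hunajo/dristo/su, and see ok.

Answer: {hunajo/, hunajo/dristo/, hunajo/dristo/su/, mici_amp=mavulu, pli=cru}


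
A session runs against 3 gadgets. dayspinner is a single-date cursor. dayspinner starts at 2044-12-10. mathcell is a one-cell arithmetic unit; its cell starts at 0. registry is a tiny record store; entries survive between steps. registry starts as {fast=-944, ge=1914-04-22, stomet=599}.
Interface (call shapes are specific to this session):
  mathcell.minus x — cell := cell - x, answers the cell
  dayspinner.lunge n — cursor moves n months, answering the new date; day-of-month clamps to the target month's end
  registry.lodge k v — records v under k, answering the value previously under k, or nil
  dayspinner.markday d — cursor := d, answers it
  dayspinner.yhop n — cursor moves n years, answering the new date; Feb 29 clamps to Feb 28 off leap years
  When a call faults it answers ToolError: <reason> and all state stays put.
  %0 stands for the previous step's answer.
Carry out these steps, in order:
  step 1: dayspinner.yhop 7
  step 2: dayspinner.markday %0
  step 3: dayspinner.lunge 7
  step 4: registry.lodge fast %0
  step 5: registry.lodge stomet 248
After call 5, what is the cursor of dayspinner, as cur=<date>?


Answer: cur=2052-07-10

Derivation:
Do: dayspinner.yhop[n→7]
See: 2051-12-10
Do: dayspinner.markday[d→%0]
See: 2051-12-10
Do: dayspinner.lunge[n→7]
See: 2052-07-10
Do: registry.lodge[k→fast; v→%0]
See: -944
Do: registry.lodge[k→stomet; v→248]
See: 599


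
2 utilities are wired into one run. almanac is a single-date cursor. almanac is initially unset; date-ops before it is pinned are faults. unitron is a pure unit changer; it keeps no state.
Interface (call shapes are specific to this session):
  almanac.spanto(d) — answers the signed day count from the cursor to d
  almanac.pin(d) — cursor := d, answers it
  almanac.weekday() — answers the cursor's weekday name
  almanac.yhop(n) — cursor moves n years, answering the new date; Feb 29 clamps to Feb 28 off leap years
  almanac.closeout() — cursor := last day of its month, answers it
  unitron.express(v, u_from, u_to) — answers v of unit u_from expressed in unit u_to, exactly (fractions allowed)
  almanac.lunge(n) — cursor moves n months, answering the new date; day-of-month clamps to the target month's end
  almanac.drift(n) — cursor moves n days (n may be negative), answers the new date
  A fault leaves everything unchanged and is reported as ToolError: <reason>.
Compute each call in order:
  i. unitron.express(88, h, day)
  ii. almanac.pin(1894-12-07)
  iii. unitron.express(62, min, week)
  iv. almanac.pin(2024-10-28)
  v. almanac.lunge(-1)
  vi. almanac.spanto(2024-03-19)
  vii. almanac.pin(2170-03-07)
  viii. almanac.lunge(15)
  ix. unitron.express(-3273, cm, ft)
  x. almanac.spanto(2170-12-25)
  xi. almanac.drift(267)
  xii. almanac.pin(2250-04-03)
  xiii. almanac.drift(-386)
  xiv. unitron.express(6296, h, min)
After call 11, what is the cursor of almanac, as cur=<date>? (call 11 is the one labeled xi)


Answer: cur=2172-02-29

Derivation:
>> unitron.express(v=88, u_from=h, u_to=day)
<< 11/3
>> almanac.pin(d=1894-12-07)
<< 1894-12-07
>> unitron.express(v=62, u_from=min, u_to=week)
<< 31/5040
>> almanac.pin(d=2024-10-28)
<< 2024-10-28
>> almanac.lunge(n=-1)
<< 2024-09-28
>> almanac.spanto(d=2024-03-19)
<< -193
>> almanac.pin(d=2170-03-07)
<< 2170-03-07
>> almanac.lunge(n=15)
<< 2171-06-07
>> unitron.express(v=-3273, u_from=cm, u_to=ft)
<< -27275/254
>> almanac.spanto(d=2170-12-25)
<< -164
>> almanac.drift(n=267)
<< 2172-02-29
>> almanac.pin(d=2250-04-03)
<< 2250-04-03
>> almanac.drift(n=-386)
<< 2249-03-13
>> unitron.express(v=6296, u_from=h, u_to=min)
<< 377760


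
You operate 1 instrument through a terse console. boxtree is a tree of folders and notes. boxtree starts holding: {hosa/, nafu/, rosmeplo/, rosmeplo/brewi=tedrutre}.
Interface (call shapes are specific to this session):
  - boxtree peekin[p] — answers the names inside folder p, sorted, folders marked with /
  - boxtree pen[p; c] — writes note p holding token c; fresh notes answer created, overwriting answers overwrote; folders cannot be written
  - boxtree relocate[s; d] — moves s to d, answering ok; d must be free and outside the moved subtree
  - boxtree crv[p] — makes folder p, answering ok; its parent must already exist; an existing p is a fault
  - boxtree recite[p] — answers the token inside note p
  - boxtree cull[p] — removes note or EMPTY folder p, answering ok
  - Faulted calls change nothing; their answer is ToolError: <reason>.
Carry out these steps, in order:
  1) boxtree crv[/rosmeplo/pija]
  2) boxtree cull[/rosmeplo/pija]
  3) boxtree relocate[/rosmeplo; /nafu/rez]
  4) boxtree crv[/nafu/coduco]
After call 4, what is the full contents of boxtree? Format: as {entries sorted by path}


Answer: {hosa/, nafu/, nafu/coduco/, nafu/rez/, nafu/rez/brewi=tedrutre}

Derivation:
→ boxtree crv(p→/rosmeplo/pija)
← ok
→ boxtree cull(p→/rosmeplo/pija)
← ok
→ boxtree relocate(s→/rosmeplo, d→/nafu/rez)
← ok
→ boxtree crv(p→/nafu/coduco)
← ok


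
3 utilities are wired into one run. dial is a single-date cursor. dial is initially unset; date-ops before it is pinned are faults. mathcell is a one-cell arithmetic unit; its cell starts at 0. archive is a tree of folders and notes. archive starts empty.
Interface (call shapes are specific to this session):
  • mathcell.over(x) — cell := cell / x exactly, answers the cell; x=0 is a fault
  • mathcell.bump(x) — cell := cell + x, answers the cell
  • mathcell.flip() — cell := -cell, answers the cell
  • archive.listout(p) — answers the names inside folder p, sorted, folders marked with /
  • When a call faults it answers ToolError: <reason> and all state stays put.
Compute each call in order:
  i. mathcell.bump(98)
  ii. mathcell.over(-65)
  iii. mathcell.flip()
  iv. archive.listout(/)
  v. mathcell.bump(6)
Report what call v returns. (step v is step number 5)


Answer: 488/65

Derivation:
% mathcell.bump 98
:: 98
% mathcell.over -65
:: -98/65
% mathcell.flip
:: 98/65
% archive.listout /
:: []
% mathcell.bump 6
:: 488/65


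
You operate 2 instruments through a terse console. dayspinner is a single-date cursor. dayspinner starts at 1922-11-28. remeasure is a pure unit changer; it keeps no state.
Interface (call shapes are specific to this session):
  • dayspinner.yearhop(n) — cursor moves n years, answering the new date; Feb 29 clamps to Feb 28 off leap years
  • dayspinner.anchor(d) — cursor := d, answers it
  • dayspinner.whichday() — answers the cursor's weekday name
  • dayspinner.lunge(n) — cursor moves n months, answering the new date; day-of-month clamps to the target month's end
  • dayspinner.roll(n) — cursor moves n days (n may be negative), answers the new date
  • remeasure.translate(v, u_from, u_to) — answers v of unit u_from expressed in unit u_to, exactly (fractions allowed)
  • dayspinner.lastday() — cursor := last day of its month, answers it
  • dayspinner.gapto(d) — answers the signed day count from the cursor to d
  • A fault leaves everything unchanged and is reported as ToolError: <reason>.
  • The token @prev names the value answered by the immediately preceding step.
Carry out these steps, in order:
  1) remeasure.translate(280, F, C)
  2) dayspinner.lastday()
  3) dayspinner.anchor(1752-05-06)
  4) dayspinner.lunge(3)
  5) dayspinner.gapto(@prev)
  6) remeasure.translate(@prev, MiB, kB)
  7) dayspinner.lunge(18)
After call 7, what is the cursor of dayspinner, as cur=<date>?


I use translate using 280, F, C, which returns 1240/9.
Invoking lastday(): 1922-11-30.
Then anchor using 1752-05-06, yielding 1752-05-06.
Then lunge using 3, and observe 1752-08-06.
I call gapto using @prev: 0.
I run translate using @prev, MiB, kB, — result: 0.
I use lunge using 18, and see 1754-02-06.

Answer: cur=1754-02-06


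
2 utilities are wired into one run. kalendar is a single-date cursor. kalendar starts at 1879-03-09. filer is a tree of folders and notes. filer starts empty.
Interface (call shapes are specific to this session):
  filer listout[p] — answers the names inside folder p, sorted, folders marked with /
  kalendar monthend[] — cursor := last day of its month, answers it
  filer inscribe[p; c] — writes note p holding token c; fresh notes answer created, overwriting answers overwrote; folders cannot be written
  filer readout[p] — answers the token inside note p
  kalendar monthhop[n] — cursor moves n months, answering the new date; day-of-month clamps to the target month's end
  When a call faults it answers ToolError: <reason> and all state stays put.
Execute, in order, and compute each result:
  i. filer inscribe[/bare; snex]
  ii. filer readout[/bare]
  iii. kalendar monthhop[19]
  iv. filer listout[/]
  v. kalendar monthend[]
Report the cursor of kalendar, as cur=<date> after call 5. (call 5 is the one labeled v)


I invoke filer inscribe passing /bare, snex: created.
Invoking filer readout passing /bare, which returns snex.
Using kalendar monthhop passing 19, — result: 1880-10-09.
I call filer listout passing /, and get [bare].
I use kalendar monthend: 1880-10-31.

Answer: cur=1880-10-31


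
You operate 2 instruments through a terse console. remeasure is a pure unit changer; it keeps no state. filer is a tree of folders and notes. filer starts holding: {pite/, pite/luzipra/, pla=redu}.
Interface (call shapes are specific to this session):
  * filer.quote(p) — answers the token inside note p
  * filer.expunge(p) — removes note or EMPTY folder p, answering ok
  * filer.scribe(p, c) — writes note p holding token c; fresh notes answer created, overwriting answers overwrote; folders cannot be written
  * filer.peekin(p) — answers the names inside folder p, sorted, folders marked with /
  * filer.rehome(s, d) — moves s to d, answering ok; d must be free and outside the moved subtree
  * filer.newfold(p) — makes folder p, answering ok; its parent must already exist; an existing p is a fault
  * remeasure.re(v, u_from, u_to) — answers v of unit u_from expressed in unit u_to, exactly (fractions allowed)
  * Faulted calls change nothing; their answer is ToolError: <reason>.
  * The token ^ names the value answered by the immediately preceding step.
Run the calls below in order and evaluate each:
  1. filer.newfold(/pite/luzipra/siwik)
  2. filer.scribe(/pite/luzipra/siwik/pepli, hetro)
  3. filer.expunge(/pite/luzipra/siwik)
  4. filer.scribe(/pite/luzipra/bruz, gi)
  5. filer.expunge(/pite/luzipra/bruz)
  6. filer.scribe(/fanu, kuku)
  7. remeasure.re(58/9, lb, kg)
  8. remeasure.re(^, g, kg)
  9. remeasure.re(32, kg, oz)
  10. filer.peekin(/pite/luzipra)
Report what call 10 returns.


! 1. filer.newfold(p: /pite/luzipra/siwik) == ok
! 2. filer.scribe(p: /pite/luzipra/siwik/pepli, c: hetro) == created
! 3. filer.expunge(p: /pite/luzipra/siwik) == ToolError: not empty
! 4. filer.scribe(p: /pite/luzipra/bruz, c: gi) == created
! 5. filer.expunge(p: /pite/luzipra/bruz) == ok
! 6. filer.scribe(p: /fanu, c: kuku) == created
! 7. remeasure.re(v: 58/9, u_from: lb, u_to: kg) == 1315417873/450000000
! 8. remeasure.re(v: ^, u_from: g, u_to: kg) == 1315417873/450000000000
! 9. remeasure.re(v: 32, u_from: kg, u_to: oz) == 51200000000/45359237
! 10. filer.peekin(p: /pite/luzipra) == [siwik/]

Answer: [siwik/]


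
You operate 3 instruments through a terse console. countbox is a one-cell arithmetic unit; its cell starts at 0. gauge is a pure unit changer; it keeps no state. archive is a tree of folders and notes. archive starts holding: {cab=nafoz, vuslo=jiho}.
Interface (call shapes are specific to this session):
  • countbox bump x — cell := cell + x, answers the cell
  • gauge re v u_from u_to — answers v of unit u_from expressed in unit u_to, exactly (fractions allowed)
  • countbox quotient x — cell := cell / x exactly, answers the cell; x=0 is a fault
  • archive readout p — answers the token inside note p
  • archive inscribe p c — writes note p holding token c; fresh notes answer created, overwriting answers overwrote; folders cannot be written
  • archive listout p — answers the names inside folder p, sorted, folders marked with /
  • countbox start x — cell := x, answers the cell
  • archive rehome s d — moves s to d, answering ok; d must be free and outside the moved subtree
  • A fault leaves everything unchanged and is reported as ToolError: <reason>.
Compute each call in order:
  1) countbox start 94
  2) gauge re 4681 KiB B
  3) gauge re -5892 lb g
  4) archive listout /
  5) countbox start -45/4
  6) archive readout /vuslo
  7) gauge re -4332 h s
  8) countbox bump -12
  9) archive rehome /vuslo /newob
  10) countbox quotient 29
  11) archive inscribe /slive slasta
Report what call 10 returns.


~$ countbox start x='94'
= 94
~$ gauge re v='4681' u_from='KiB' u_to='B'
= 4793344
~$ gauge re v='-5892' u_from='lb' u_to='g'
= -66814156101/25000
~$ archive listout p='/'
= [cab, vuslo]
~$ countbox start x='-45/4'
= -45/4
~$ archive readout p='/vuslo'
= jiho
~$ gauge re v='-4332' u_from='h' u_to='s'
= -15595200
~$ countbox bump x='-12'
= -93/4
~$ archive rehome s='/vuslo' d='/newob'
= ok
~$ countbox quotient x='29'
= -93/116
~$ archive inscribe p='/slive' c='slasta'
= created

Answer: -93/116


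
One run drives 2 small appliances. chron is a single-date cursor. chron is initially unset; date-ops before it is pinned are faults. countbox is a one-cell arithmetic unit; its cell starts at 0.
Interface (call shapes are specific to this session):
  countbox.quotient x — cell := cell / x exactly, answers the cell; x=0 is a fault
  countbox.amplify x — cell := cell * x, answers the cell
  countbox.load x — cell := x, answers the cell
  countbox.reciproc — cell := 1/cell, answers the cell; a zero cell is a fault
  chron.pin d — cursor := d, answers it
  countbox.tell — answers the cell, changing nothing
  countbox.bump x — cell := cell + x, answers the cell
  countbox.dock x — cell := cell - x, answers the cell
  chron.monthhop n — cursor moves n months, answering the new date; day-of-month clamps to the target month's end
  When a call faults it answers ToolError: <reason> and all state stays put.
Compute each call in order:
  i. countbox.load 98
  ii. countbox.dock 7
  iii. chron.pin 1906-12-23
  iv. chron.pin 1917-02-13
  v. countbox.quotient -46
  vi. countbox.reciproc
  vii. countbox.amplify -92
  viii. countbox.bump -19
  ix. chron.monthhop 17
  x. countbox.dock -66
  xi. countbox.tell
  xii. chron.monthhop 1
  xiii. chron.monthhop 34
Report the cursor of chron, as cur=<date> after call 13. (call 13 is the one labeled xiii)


>>> countbox.load x→98
[out] 98
>>> countbox.dock x→7
[out] 91
>>> chron.pin d→1906-12-23
[out] 1906-12-23
>>> chron.pin d→1917-02-13
[out] 1917-02-13
>>> countbox.quotient x→-46
[out] -91/46
>>> countbox.reciproc
[out] -46/91
>>> countbox.amplify x→-92
[out] 4232/91
>>> countbox.bump x→-19
[out] 2503/91
>>> chron.monthhop n→17
[out] 1918-07-13
>>> countbox.dock x→-66
[out] 8509/91
>>> countbox.tell
[out] 8509/91
>>> chron.monthhop n→1
[out] 1918-08-13
>>> chron.monthhop n→34
[out] 1921-06-13

Answer: cur=1921-06-13
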